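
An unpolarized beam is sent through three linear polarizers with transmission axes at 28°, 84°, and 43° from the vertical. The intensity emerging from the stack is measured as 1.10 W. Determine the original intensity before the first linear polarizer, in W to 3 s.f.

Unpolarized light through the first polarizer → I₁ = ½ I₀, now polarized at 28°.
I₂ = I₁ cos²(84° − 28°) = 0.5 I₀ · cos²(56°) = 0.1563 I₀.
I₃ = I₂ cos²(43° − 84°) = 0.1563 I₀ · cos²(41°) = 0.08905 I₀.
So 1.10 W = 0.08905 I₀, giving I₀ = 1.10/0.08905 = 12.35 W.

I₀ ≈ 12.4 W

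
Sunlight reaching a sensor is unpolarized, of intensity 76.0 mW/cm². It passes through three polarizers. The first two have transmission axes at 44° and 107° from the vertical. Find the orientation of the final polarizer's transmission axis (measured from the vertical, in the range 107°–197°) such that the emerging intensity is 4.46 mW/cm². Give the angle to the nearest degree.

Unpolarized light through the first polarizer → I₁ = ½ I₀, now polarized at 44°.
I₂ = I₁ cos²(107° − 44°) = 0.5 I₀ · cos²(63°) = 0.1031 I₀.
Target fraction: 4.46 / 76.0 mW/cm² = 0.05868 of I₀.
Need I₃/I₀ = 0.05868, so cos²(θ − 107°) = 0.05868 / 0.1031 = 0.5695.
θ − 107° = arccos(√0.5695) = 41.0°, giving θ ≈ 107 + 41.0 = 148.0°.

θ ≈ 148°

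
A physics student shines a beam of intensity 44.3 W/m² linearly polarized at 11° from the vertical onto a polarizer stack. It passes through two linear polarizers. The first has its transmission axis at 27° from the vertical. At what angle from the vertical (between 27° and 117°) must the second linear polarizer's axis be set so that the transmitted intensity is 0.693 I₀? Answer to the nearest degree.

θ ≈ 57°

I₁ = I₀ cos²(27° − 11°) = I₀ cos²(16°) = 0.924 I₀.
Need I₂/I₀ = 0.693, so cos²(θ − 27°) = 0.693 / 0.924 = 0.75.
θ − 27° = arccos(√0.75) = 30.0°, giving θ ≈ 27 + 30.0 = 57.0°.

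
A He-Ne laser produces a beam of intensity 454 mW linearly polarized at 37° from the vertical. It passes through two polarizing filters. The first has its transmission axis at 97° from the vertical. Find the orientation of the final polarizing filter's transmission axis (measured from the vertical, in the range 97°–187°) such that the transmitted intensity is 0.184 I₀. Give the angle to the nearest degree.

θ ≈ 128°

I₁ = I₀ cos²(97° − 37°) = I₀ cos²(60°) = 0.25 I₀.
Need I₂/I₀ = 0.184, so cos²(θ − 97°) = 0.184 / 0.25 = 0.736.
θ − 97° = arccos(√0.736) = 30.9°, giving θ ≈ 97 + 30.9 = 127.9°.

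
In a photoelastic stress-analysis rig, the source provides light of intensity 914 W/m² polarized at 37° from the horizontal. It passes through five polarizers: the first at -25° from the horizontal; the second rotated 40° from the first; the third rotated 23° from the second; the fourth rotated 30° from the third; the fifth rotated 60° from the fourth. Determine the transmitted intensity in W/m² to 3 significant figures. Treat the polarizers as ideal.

I ≈ 18.8 W/m²

By Malus's law, I₁ = 914 W/m² · cos²(62°) = 201.4 W/m².
I₂ = I₁ · cos²(40°) = 201.4 · 0.5868 = 118.2 W/m².
I₃ = I₂ · cos²(23°) = 118.2 · 0.8473 = 100.2 W/m².
I₄ = I₃ · cos²(30°) = 100.2 · 0.75 = 75.13 W/m².
I₅ = I₄ · cos²(60°) = 75.13 · 0.25 = 18.78 W/m².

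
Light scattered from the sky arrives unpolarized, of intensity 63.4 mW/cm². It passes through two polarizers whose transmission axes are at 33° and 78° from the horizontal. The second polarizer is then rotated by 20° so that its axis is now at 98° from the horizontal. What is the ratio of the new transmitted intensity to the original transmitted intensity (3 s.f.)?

I_new/I_old ≈ 0.357

Before rotation:
Unpolarized light through the first polarizer → I₁ = ½ I₀, now polarized at 33°.
I₂ = I₁ cos²(78° − 33°) = 0.5 I₀ · cos²(45°) = 0.25 I₀.
After rotation:
Unpolarized light through the first polarizer → I₁ = ½ I₀, now polarized at 33°.
I₂ = I₁ cos²(98° − 33°) = 0.5 I₀ · cos²(65°) = 0.0893 I₀.
Ratio = 0.0893 / 0.25 = 0.3572.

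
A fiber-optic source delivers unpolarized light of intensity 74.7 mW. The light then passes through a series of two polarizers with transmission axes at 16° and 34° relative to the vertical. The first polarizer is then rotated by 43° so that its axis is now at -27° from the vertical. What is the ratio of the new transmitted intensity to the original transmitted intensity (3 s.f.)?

Before rotation:
Unpolarized light through the first polarizer → I₁ = ½ I₀, now polarized at 16°.
I₂ = I₁ cos²(34° − 16°) = 0.5 I₀ · cos²(18°) = 0.4523 I₀.
After rotation:
Unpolarized light through the first polarizer → I₁ = ½ I₀, now polarized at -27°.
I₂ = I₁ cos²(34° + 27°) = 0.5 I₀ · cos²(61°) = 0.1175 I₀.
Ratio = 0.1175 / 0.4523 = 0.2599.

I_new/I_old ≈ 0.260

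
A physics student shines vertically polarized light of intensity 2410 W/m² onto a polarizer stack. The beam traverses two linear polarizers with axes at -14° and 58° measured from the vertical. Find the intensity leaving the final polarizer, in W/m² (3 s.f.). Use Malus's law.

I ≈ 217 W/m²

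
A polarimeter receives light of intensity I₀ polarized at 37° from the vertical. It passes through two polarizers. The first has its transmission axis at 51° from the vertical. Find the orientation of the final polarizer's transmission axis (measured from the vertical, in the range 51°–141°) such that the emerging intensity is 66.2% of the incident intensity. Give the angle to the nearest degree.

θ ≈ 84°

I₁ = I₀ cos²(51° − 37°) = I₀ cos²(14°) = 0.9415 I₀.
Need I₂/I₀ = 0.662, so cos²(θ − 51°) = 0.662 / 0.9415 = 0.7032.
θ − 51° = arccos(√0.7032) = 33.0°, giving θ ≈ 51 + 33.0 = 84.0°.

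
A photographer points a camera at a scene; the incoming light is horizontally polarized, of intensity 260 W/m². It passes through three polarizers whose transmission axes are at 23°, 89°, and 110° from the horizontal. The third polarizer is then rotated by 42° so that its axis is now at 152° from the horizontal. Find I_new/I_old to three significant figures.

Before rotation:
I₁ = I₀ cos²(23° − 0°) = I₀ cos²(23°) = 0.8473 I₀.
I₂ = I₁ cos²(89° − 23°) = 0.8473 I₀ · cos²(66°) = 0.1402 I₀.
I₃ = I₂ cos²(110° − 89°) = 0.1402 I₀ · cos²(21°) = 0.1222 I₀.
After rotation:
I₁ = I₀ cos²(23° − 0°) = I₀ cos²(23°) = 0.8473 I₀.
I₂ = I₁ cos²(89° − 23°) = 0.8473 I₀ · cos²(66°) = 0.1402 I₀.
I₃ = I₂ cos²(152° − 89°) = 0.1402 I₀ · cos²(63°) = 0.02889 I₀.
Ratio = 0.02889 / 0.1222 = 0.2365.

I_new/I_old ≈ 0.236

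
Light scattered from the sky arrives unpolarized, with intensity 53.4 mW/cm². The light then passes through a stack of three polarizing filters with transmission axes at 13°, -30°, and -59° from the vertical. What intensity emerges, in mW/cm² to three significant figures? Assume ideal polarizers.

I ≈ 10.9 mW/cm²

Unpolarized light through the first polarizer → I₁ = 53.4 mW/cm²/2 = 26.7 mW/cm², polarized at 13°.
I₂ = I₁ · cos²(43°) = 26.7 · 0.5349 = 14.28 mW/cm².
I₃ = I₂ · cos²(29°) = 14.28 · 0.765 = 10.92 mW/cm².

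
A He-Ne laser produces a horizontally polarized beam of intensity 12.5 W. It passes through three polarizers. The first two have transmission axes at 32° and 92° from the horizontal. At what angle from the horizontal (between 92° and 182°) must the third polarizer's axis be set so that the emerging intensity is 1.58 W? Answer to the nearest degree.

I₁ = I₀ cos²(32° − 0°) = I₀ cos²(32°) = 0.7192 I₀.
I₂ = I₁ cos²(92° − 32°) = 0.7192 I₀ · cos²(60°) = 0.1798 I₀.
Target fraction: 1.58 / 12.5 W = 0.1264 of I₀.
Need I₃/I₀ = 0.1264, so cos²(θ − 92°) = 0.1264 / 0.1798 = 0.703.
θ − 92° = arccos(√0.703) = 33.0°, giving θ ≈ 92 + 33.0 = 125.0°.

θ ≈ 125°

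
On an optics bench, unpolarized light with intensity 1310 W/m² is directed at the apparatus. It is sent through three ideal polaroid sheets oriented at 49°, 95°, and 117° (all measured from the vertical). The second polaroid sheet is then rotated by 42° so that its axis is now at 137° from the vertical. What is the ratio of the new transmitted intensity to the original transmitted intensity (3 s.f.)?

I_new/I_old ≈ 0.00259

Before rotation:
Unpolarized light through the first polarizer → I₁ = ½ I₀, now polarized at 49°.
I₂ = I₁ cos²(95° − 49°) = 0.5 I₀ · cos²(46°) = 0.2413 I₀.
I₃ = I₂ cos²(117° − 95°) = 0.2413 I₀ · cos²(22°) = 0.2074 I₀.
After rotation:
Unpolarized light through the first polarizer → I₁ = ½ I₀, now polarized at 49°.
I₂ = I₁ cos²(137° − 49°) = 0.5 I₀ · cos²(88°) = 0.000609 I₀.
I₃ = I₂ cos²(117° − 137°) = 0.000609 I₀ · cos²(20°) = 0.0005377 I₀.
Ratio = 0.0005377 / 0.2074 = 0.002593.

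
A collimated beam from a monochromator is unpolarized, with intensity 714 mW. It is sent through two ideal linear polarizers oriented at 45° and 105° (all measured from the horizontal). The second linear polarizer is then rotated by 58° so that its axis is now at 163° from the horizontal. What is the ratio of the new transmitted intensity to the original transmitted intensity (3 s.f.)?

I_new/I_old ≈ 0.882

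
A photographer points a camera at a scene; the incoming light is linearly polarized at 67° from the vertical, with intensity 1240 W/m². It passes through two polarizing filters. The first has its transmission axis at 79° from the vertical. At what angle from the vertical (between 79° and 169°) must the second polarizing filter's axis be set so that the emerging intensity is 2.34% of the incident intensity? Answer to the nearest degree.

θ ≈ 160°

I₁ = I₀ cos²(79° − 67°) = I₀ cos²(12°) = 0.9568 I₀.
Need I₂/I₀ = 0.0234, so cos²(θ − 79°) = 0.0234 / 0.9568 = 0.02446.
θ − 79° = arccos(√0.02446) = 81.0°, giving θ ≈ 79 + 81.0 = 160.0°.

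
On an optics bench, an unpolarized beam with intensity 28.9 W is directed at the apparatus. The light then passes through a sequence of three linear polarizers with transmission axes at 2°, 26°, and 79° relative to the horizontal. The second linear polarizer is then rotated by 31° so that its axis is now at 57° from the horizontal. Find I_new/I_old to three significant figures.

Before rotation:
Unpolarized light through the first polarizer → I₁ = ½ I₀, now polarized at 2°.
I₂ = I₁ cos²(26° − 2°) = 0.5 I₀ · cos²(24°) = 0.4173 I₀.
I₃ = I₂ cos²(79° − 26°) = 0.4173 I₀ · cos²(53°) = 0.1511 I₀.
After rotation:
Unpolarized light through the first polarizer → I₁ = ½ I₀, now polarized at 2°.
I₂ = I₁ cos²(57° − 2°) = 0.5 I₀ · cos²(55°) = 0.1645 I₀.
I₃ = I₂ cos²(79° − 57°) = 0.1645 I₀ · cos²(22°) = 0.1414 I₀.
Ratio = 0.1414 / 0.1511 = 0.9357.

I_new/I_old ≈ 0.936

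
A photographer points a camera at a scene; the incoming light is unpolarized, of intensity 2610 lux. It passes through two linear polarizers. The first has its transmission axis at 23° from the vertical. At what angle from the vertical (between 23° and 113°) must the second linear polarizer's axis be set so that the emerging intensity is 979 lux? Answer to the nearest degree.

Unpolarized light through the first polarizer → I₁ = ½ I₀, now polarized at 23°.
Target fraction: 979 / 2610 lux = 0.3751 of I₀.
Need I₂/I₀ = 0.3751, so cos²(θ − 23°) = 0.3751 / 0.5 = 0.7502.
θ − 23° = arccos(√0.7502) = 30.0°, giving θ ≈ 23 + 30.0 = 53.0°.

θ ≈ 53°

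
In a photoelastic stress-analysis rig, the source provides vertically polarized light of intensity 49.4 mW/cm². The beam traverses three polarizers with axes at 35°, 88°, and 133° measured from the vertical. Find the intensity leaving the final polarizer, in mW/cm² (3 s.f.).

I₁ = 49.4 mW/cm² · cos²(35°) = 33.15 mW/cm².
I₂ = I₁ · cos²(53°) = 33.15 · 0.3622 = 12.01 mW/cm².
I₃ = I₂ · cos²(45°) = 12.01 · 0.5 = 6.003 mW/cm².

I ≈ 6.00 mW/cm²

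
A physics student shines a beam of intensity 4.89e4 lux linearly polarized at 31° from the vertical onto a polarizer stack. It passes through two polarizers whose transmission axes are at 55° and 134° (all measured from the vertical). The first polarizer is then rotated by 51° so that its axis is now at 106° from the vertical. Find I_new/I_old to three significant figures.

Before rotation:
By Malus's law, I₁ = I₀ cos²(55° − 31°) = I₀ cos²(24°) = 0.8346 I₀.
I₂ = I₁ cos²(134° − 55°) = 0.8346 I₀ · cos²(79°) = 0.03038 I₀.
After rotation:
I₁ = I₀ cos²(106° − 31°) = I₀ cos²(75°) = 0.06699 I₀.
I₂ = I₁ cos²(134° − 106°) = 0.06699 I₀ · cos²(28°) = 0.05222 I₀.
Ratio = 0.05222 / 0.03038 = 1.719.

I_new/I_old ≈ 1.72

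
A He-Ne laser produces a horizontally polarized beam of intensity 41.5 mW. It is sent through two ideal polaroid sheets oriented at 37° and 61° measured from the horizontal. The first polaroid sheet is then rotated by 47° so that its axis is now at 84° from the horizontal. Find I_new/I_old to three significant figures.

I_new/I_old ≈ 0.0174

Before rotation:
I₁ = I₀ cos²(37° − 0°) = I₀ cos²(37°) = 0.6378 I₀.
I₂ = I₁ cos²(61° − 37°) = 0.6378 I₀ · cos²(24°) = 0.5323 I₀.
After rotation:
I₁ = I₀ cos²(84° − 0°) = I₀ cos²(84°) = 0.01093 I₀.
I₂ = I₁ cos²(61° − 84°) = 0.01093 I₀ · cos²(23°) = 0.009258 I₀.
Ratio = 0.009258 / 0.5323 = 0.01739.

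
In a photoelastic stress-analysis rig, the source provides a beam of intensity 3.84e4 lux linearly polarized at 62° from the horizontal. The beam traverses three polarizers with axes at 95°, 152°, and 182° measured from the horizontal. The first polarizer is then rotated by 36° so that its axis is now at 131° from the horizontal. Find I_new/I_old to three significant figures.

I_new/I_old ≈ 0.536

Before rotation:
By Malus's law, I₁ = I₀ cos²(95° − 62°) = I₀ cos²(33°) = 0.7034 I₀.
I₂ = I₁ cos²(152° − 95°) = 0.7034 I₀ · cos²(57°) = 0.2086 I₀.
I₃ = I₂ cos²(182° − 152°) = 0.2086 I₀ · cos²(30°) = 0.1565 I₀.
After rotation:
I₁ = I₀ cos²(131° − 62°) = I₀ cos²(69°) = 0.1284 I₀.
I₂ = I₁ cos²(152° − 131°) = 0.1284 I₀ · cos²(21°) = 0.1119 I₀.
I₃ = I₂ cos²(182° − 152°) = 0.1119 I₀ · cos²(30°) = 0.08395 I₀.
Ratio = 0.08395 / 0.1565 = 0.5365.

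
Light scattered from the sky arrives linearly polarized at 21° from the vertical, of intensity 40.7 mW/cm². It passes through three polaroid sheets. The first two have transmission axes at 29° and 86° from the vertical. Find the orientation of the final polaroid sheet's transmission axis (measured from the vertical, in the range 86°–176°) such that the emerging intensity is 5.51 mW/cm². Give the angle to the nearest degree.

I₁ = I₀ cos²(29° − 21°) = I₀ cos²(8°) = 0.9806 I₀.
I₂ = I₁ cos²(86° − 29°) = 0.9806 I₀ · cos²(57°) = 0.2909 I₀.
Target fraction: 5.51 / 40.7 mW/cm² = 0.1354 of I₀.
Need I₃/I₀ = 0.1354, so cos²(θ − 86°) = 0.1354 / 0.2909 = 0.4654.
θ − 86° = arccos(√0.4654) = 47.0°, giving θ ≈ 86 + 47.0 = 133.0°.

θ ≈ 133°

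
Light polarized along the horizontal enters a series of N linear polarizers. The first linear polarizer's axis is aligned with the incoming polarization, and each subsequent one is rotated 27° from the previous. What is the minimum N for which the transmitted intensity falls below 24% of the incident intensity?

First polarizer is aligned with the polarization: full transmission.
Each further stage multiplies by cos²(27°) = 0.7939.
After N polarizers: T = 0.7939^(N−1). Require T < 0.24 ⇒ N−1 > ln(0.24)/ln(0.7939) = 6.18, so N−1 ≥ 7 and N = 8.
Check: N=8 gives T = 0.1988 < 0.24; N=7 gives T = 0.2504.

N = 8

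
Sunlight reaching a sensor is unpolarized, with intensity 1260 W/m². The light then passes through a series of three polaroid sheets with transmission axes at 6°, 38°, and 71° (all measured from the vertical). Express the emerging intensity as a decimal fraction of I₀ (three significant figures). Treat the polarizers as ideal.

I/I₀ ≈ 0.253

Unpolarized light through the first polarizer → I₁ = 1260 W/m²/2 = 630 W/m², polarized at 6°.
I₂ = I₁ · cos²(32°) = 630 · 0.7192 = 453.1 W/m².
I₃ = I₂ · cos²(33°) = 453.1 · 0.7034 = 318.7 W/m².
Transmitted fraction = 0.2529.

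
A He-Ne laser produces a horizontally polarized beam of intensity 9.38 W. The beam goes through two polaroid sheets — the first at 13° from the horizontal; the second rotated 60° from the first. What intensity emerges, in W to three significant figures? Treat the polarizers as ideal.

I ≈ 2.23 W

I₁ = 9.38 W · cos²(13°) = 8.905 W.
I₂ = I₁ · cos²(60°) = 8.905 · 0.25 = 2.226 W.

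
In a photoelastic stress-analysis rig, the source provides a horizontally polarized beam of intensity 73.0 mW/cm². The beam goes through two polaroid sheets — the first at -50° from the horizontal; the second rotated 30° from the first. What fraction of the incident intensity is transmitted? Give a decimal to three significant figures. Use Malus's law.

I/I₀ ≈ 0.310

By Malus's law, I₁ = 73.0 mW/cm² · cos²(50°) = 30.16 mW/cm².
I₂ = I₁ · cos²(30°) = 30.16 · 0.75 = 22.62 mW/cm².
Transmitted fraction = 0.3099.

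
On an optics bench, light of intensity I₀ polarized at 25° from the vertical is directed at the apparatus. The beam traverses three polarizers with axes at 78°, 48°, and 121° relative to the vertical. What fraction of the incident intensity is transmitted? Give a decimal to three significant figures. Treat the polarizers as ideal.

≈ 0.0232 I₀

I₁ = I₀ cos²(78° − 25°) = I₀ cos²(53°) = 0.3622 I₀.
I₂ = I₁ cos²(48° − 78°) = 0.3622 I₀ · cos²(30°) = 0.2716 I₀.
I₃ = I₂ cos²(121° − 48°) = 0.2716 I₀ · cos²(73°) = 0.02322 I₀.
Transmitted fraction = 0.02322.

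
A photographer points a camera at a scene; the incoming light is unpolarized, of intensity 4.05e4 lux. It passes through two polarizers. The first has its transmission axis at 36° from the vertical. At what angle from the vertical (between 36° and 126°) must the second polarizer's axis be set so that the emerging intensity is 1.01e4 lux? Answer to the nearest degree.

θ ≈ 81°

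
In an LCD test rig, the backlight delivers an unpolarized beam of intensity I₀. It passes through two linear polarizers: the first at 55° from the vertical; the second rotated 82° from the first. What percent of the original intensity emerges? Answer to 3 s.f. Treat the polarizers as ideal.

≈ 0.968%

Unpolarized light through the first polarizer → I₁ = ½ I₀, now polarized at 55°.
I₂ = I₁ cos²(82°) = 0.5 · 0.01937 I₀ = 0.009685 I₀.
That is 0.9685% of the incident intensity.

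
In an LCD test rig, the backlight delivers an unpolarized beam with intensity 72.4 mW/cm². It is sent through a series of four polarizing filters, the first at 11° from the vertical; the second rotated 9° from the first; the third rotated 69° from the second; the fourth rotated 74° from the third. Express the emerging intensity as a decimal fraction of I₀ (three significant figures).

I/I₀ ≈ 0.00476

Unpolarized light through the first polarizer → I₁ = 72.4 mW/cm²/2 = 36.2 mW/cm², polarized at 11°.
I₂ = I₁ · cos²(9°) = 36.2 · 0.9755 = 35.31 mW/cm².
I₃ = I₂ · cos²(69°) = 35.31 · 0.1284 = 4.535 mW/cm².
I₄ = I₃ · cos²(74°) = 4.535 · 0.07598 = 0.3446 mW/cm².
Transmitted fraction = 0.004759.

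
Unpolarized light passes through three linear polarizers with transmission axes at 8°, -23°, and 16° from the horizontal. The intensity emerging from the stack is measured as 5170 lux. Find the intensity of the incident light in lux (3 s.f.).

Unpolarized light through the first polarizer → I₁ = ½ I₀, now polarized at 8°.
I₂ = I₁ cos²(-23° − 8°) = 0.5 I₀ · cos²(31°) = 0.3674 I₀.
I₃ = I₂ cos²(16° + 23°) = 0.3674 I₀ · cos²(39°) = 0.2219 I₀.
So 5170 lux = 0.2219 I₀, giving I₀ = 5170/0.2219 = 2.33e+04 lux.

I₀ ≈ 2.33e4 lux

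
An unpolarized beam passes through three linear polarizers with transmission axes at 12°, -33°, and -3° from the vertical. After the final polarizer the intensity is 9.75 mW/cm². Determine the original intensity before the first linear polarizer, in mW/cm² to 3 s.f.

Unpolarized light through the first polarizer → I₁ = ½ I₀, now polarized at 12°.
I₂ = I₁ cos²(-33° − 12°) = 0.5 I₀ · cos²(45°) = 0.25 I₀.
I₃ = I₂ cos²(-3° + 33°) = 0.25 I₀ · cos²(30°) = 0.1875 I₀.
So 9.75 mW/cm² = 0.1875 I₀, giving I₀ = 9.75/0.1875 = 52 mW/cm².

I₀ ≈ 52.0 mW/cm²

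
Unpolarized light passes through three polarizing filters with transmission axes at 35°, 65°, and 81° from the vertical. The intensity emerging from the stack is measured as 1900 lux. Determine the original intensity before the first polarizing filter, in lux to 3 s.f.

Unpolarized light through the first polarizer → I₁ = ½ I₀, now polarized at 35°.
I₂ = I₁ cos²(65° − 35°) = 0.5 I₀ · cos²(30°) = 0.375 I₀.
I₃ = I₂ cos²(81° − 65°) = 0.375 I₀ · cos²(16°) = 0.3465 I₀.
So 1900 lux = 0.3465 I₀, giving I₀ = 1900/0.3465 = 5483 lux.

I₀ ≈ 5480 lux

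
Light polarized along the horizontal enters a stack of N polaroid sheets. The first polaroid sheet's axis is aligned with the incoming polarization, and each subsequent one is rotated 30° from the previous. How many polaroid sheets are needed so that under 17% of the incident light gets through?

N = 8

First polarizer is aligned with the polarization: full transmission.
Each further stage multiplies by cos²(30°) = 0.75.
After N polarizers: T = 0.75^(N−1). Require T < 0.17 ⇒ N−1 > ln(0.17)/ln(0.75) = 6.16, so N−1 ≥ 7 and N = 8.
Check: N=8 gives T = 0.1335 < 0.17; N=7 gives T = 0.178.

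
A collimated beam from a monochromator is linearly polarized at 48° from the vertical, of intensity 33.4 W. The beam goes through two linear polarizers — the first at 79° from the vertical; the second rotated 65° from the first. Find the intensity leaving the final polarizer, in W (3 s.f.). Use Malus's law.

I ≈ 4.38 W

By Malus's law, I₁ = 33.4 W · cos²(31°) = 24.54 W.
I₂ = I₁ · cos²(65°) = 24.54 · 0.1786 = 4.383 W.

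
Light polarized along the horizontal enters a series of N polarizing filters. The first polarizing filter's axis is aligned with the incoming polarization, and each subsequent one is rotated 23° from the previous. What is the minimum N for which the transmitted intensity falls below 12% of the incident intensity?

N = 14

First polarizer is aligned with the polarization: full transmission.
Each further stage multiplies by cos²(23°) = 0.8473.
After N polarizers: T = 0.8473^(N−1). Require T < 0.12 ⇒ N−1 > ln(0.12)/ln(0.8473) = 12.80, so N−1 ≥ 13 and N = 14.
Check: N=14 gives T = 0.1161 < 0.12; N=13 gives T = 0.137.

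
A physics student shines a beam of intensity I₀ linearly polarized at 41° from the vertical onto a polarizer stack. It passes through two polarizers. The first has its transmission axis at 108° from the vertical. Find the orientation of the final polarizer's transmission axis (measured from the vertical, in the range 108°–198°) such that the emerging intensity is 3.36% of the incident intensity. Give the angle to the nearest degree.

By Malus's law, I₁ = I₀ cos²(108° − 41°) = I₀ cos²(67°) = 0.1527 I₀.
Need I₂/I₀ = 0.0336, so cos²(θ − 108°) = 0.0336 / 0.1527 = 0.2201.
θ − 108° = arccos(√0.2201) = 62.0°, giving θ ≈ 108 + 62.0 = 170.0°.

θ ≈ 170°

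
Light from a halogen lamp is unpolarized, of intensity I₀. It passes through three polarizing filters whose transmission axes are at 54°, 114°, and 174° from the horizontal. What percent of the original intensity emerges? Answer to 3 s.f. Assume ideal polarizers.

Unpolarized light through the first polarizer → I₁ = ½ I₀, now polarized at 54°.
I₂ = I₁ cos²(114° − 54°) = 0.5 I₀ · cos²(60°) = 0.125 I₀.
I₃ = I₂ cos²(174° − 114°) = 0.125 I₀ · cos²(60°) = 0.03125 I₀.
That is 3.125% of the incident intensity.

≈ 3.13%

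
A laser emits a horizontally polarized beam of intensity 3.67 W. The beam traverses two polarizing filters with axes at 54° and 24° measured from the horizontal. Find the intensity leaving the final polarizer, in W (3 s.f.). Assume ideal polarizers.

I ≈ 0.951 W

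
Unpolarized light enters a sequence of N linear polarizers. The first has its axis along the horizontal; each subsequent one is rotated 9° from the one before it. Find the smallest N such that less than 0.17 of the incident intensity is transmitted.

N = 45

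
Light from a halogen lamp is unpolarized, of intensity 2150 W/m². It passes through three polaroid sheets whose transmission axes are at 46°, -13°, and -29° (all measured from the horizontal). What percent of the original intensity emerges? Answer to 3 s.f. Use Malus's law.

≈ 12.3%

Unpolarized light through the first polarizer → I₁ = 2150 W/m²/2 = 1075 W/m², polarized at 46°.
I₂ = I₁ · cos²(59°) = 1075 · 0.2653 = 285.2 W/m².
I₃ = I₂ · cos²(16°) = 285.2 · 0.924 = 263.5 W/m².
That is 12.26% of the incident intensity.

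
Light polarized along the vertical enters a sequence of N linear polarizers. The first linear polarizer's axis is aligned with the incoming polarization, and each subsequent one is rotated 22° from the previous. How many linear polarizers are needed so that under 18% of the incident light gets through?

N = 13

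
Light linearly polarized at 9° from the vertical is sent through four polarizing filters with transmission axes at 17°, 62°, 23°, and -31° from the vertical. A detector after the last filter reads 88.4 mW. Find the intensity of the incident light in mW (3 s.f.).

By Malus's law, I₁ = I₀ cos²(17° − 9°) = I₀ cos²(8°) = 0.9806 I₀.
I₂ = I₁ cos²(62° − 17°) = 0.9806 I₀ · cos²(45°) = 0.4903 I₀.
I₃ = I₂ cos²(23° − 62°) = 0.4903 I₀ · cos²(39°) = 0.2961 I₀.
I₄ = I₃ cos²(-31° − 23°) = 0.2961 I₀ · cos²(54°) = 0.1023 I₀.
So 88.4 mW = 0.1023 I₀, giving I₀ = 88.4/0.1023 = 864 mW.

I₀ ≈ 864 mW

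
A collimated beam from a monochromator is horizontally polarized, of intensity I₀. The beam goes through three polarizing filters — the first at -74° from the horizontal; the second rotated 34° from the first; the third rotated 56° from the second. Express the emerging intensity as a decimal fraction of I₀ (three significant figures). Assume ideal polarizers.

I₁ = I₀ cos²(-74° − 0°) = I₀ cos²(74°) = 0.07598 I₀.
I₂ = I₁ cos²(34°) = 0.07598 · 0.6873 I₀ = 0.05222 I₀.
I₃ = I₂ cos²(56°) = 0.05222 · 0.3127 I₀ = 0.01633 I₀.
Transmitted fraction = 0.01633.

≈ 0.0163 I₀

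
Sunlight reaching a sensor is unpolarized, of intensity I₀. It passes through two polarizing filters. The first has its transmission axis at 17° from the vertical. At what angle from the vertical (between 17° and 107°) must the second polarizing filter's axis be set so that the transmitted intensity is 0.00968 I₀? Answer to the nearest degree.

θ ≈ 99°

Unpolarized light through the first polarizer → I₁ = ½ I₀, now polarized at 17°.
Need I₂/I₀ = 0.00968, so cos²(θ − 17°) = 0.00968 / 0.5 = 0.01936.
θ − 17° = arccos(√0.01936) = 82.0°, giving θ ≈ 17 + 82.0 = 99.0°.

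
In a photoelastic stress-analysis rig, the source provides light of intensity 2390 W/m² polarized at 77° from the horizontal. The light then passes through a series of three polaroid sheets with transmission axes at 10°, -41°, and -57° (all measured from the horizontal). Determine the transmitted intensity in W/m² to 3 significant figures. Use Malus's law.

By Malus's law, I₁ = 2390 W/m² · cos²(67°) = 364.9 W/m².
I₂ = I₁ · cos²(51°) = 364.9 · 0.396 = 144.5 W/m².
I₃ = I₂ · cos²(16°) = 144.5 · 0.924 = 133.5 W/m².

I ≈ 134 W/m²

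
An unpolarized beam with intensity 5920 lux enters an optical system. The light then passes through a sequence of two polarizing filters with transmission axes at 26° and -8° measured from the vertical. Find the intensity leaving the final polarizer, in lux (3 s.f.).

I ≈ 2030 lux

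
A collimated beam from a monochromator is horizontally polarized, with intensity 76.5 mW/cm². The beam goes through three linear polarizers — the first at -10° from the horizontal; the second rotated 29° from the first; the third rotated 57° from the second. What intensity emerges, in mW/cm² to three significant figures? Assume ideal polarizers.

I ≈ 16.8 mW/cm²

By Malus's law, I₁ = 76.5 mW/cm² · cos²(10°) = 74.19 mW/cm².
I₂ = I₁ · cos²(29°) = 74.19 · 0.765 = 56.75 mW/cm².
I₃ = I₂ · cos²(57°) = 56.75 · 0.2966 = 16.84 mW/cm².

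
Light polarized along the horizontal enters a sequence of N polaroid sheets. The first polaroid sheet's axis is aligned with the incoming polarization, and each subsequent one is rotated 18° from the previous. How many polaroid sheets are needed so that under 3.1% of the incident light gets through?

First polarizer is aligned with the polarization: full transmission.
Each further stage multiplies by cos²(18°) = 0.9045.
After N polarizers: T = 0.9045^(N−1). Require T < 0.031 ⇒ N−1 > ln(0.031)/ln(0.9045) = 34.61, so N−1 ≥ 35 and N = 36.
Check: N=36 gives T = 0.02982 < 0.031; N=35 gives T = 0.03296.

N = 36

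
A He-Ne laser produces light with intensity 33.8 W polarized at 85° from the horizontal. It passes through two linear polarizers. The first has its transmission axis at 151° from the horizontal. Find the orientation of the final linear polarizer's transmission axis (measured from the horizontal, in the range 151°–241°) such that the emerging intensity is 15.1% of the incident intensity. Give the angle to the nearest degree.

θ ≈ 168°

I₁ = I₀ cos²(151° − 85°) = I₀ cos²(66°) = 0.1654 I₀.
Need I₂/I₀ = 0.151, so cos²(θ − 151°) = 0.151 / 0.1654 = 0.9127.
θ − 151° = arccos(√0.9127) = 17.2°, giving θ ≈ 151 + 17.2 = 168.2°.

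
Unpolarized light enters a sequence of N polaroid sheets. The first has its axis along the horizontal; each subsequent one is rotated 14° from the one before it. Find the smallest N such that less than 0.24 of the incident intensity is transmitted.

N = 14

First polarizer halves the unpolarized light: factor 1/2.
Each further stage multiplies by cos²(14°) = 0.9415.
After N polarizers: T = 0.5·0.9415^(N−1). Require T < 0.24 ⇒ N−1 > ln(0.24/0.5)/ln(0.9415) = 12.17, so N−1 ≥ 13 and N = 14.
Check: N=14 gives T = 0.2283 < 0.24; N=13 gives T = 0.2425.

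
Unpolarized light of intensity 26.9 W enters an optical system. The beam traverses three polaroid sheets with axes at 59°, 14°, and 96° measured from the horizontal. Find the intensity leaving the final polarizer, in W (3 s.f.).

Unpolarized light through the first polarizer → I₁ = 26.9 W/2 = 13.45 W, polarized at 59°.
I₂ = I₁ · cos²(45°) = 13.45 · 0.5 = 6.725 W.
I₃ = I₂ · cos²(82°) = 6.725 · 0.01937 = 0.1303 W.

I ≈ 0.130 W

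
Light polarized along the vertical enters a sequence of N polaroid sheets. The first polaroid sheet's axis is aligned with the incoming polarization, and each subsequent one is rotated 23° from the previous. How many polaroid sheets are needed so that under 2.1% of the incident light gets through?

N = 25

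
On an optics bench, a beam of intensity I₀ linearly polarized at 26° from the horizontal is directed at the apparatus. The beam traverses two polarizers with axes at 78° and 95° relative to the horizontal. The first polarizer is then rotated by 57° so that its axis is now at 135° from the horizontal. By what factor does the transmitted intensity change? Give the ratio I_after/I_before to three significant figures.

Before rotation:
By Malus's law, I₁ = I₀ cos²(78° − 26°) = I₀ cos²(52°) = 0.379 I₀.
I₂ = I₁ cos²(95° − 78°) = 0.379 I₀ · cos²(17°) = 0.3466 I₀.
After rotation:
I₁ = I₀ cos²(135° − 26°) = I₀ cos²(71°) = 0.106 I₀.
I₂ = I₁ cos²(95° − 135°) = 0.106 I₀ · cos²(40°) = 0.0622 I₀.
Ratio = 0.0622 / 0.3466 = 0.1794.

I_new/I_old ≈ 0.179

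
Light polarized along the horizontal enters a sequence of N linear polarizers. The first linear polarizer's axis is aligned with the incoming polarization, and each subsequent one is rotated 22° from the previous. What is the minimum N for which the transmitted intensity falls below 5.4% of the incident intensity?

N = 21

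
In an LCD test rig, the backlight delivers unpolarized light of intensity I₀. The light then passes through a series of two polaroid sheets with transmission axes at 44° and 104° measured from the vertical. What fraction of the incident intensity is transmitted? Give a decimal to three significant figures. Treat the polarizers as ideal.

Unpolarized light through the first polarizer → I₁ = ½ I₀, now polarized at 44°.
I₂ = I₁ cos²(104° − 44°) = 0.5 I₀ · cos²(60°) = 0.125 I₀.
Transmitted fraction = 0.125.

≈ 0.125 I₀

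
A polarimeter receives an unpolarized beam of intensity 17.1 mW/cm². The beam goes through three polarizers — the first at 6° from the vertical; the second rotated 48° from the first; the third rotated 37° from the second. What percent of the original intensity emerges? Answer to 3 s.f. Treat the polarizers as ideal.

Unpolarized light through the first polarizer → I₁ = 17.1 mW/cm²/2 = 8.55 mW/cm², polarized at 6°.
I₂ = I₁ · cos²(48°) = 8.55 · 0.4477 = 3.828 mW/cm².
I₃ = I₂ · cos²(37°) = 3.828 · 0.6378 = 2.442 mW/cm².
That is 14.28% of the incident intensity.

≈ 14.3%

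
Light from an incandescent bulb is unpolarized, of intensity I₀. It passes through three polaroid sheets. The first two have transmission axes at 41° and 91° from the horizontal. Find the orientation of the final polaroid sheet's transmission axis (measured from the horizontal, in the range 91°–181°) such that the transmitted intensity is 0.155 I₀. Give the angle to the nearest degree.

θ ≈ 121°

Unpolarized light through the first polarizer → I₁ = ½ I₀, now polarized at 41°.
I₂ = I₁ cos²(91° − 41°) = 0.5 I₀ · cos²(50°) = 0.2066 I₀.
Need I₃/I₀ = 0.155, so cos²(θ − 91°) = 0.155 / 0.2066 = 0.7503.
θ − 91° = arccos(√0.7503) = 30.0°, giving θ ≈ 91 + 30.0 = 121.0°.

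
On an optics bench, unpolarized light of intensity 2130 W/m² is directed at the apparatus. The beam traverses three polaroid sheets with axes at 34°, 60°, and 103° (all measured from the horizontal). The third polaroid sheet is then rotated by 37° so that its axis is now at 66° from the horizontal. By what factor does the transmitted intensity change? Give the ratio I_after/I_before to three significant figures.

Before rotation:
Unpolarized light through the first polarizer → I₁ = ½ I₀, now polarized at 34°.
I₂ = I₁ cos²(60° − 34°) = 0.5 I₀ · cos²(26°) = 0.4039 I₀.
I₃ = I₂ cos²(103° − 60°) = 0.4039 I₀ · cos²(43°) = 0.216 I₀.
After rotation:
Unpolarized light through the first polarizer → I₁ = ½ I₀, now polarized at 34°.
I₂ = I₁ cos²(60° − 34°) = 0.5 I₀ · cos²(26°) = 0.4039 I₀.
I₃ = I₂ cos²(66° − 60°) = 0.4039 I₀ · cos²(6°) = 0.3995 I₀.
Ratio = 0.3995 / 0.216 = 1.849.

I_new/I_old ≈ 1.85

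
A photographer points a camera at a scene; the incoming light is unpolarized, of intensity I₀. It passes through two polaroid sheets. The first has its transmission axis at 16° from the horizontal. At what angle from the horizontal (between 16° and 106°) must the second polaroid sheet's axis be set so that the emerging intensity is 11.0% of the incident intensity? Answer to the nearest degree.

Unpolarized light through the first polarizer → I₁ = ½ I₀, now polarized at 16°.
Need I₂/I₀ = 0.11, so cos²(θ − 16°) = 0.11 / 0.5 = 0.22.
θ − 16° = arccos(√0.22) = 62.0°, giving θ ≈ 16 + 62.0 = 78.0°.

θ ≈ 78°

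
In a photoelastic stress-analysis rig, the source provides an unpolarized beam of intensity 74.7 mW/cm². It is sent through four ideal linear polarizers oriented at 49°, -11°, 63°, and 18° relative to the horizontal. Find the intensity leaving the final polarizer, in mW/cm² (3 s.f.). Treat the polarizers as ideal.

I ≈ 0.355 mW/cm²

Unpolarized light through the first polarizer → I₁ = 74.7 mW/cm²/2 = 37.35 mW/cm², polarized at 49°.
I₂ = I₁ · cos²(60°) = 37.35 · 0.25 = 9.338 mW/cm².
I₃ = I₂ · cos²(74°) = 9.338 · 0.07598 = 0.7094 mW/cm².
I₄ = I₃ · cos²(45°) = 0.7094 · 0.5 = 0.3547 mW/cm².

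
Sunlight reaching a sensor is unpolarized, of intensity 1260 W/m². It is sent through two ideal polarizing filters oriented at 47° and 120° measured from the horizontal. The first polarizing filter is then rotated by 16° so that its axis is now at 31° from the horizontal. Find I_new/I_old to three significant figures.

I_new/I_old ≈ 0.00356

Before rotation:
Unpolarized light through the first polarizer → I₁ = ½ I₀, now polarized at 47°.
I₂ = I₁ cos²(120° − 47°) = 0.5 I₀ · cos²(73°) = 0.04274 I₀.
After rotation:
Unpolarized light through the first polarizer → I₁ = ½ I₀, now polarized at 31°.
I₂ = I₁ cos²(120° − 31°) = 0.5 I₀ · cos²(89°) = 0.0001523 I₀.
Ratio = 0.0001523 / 0.04274 = 0.003563.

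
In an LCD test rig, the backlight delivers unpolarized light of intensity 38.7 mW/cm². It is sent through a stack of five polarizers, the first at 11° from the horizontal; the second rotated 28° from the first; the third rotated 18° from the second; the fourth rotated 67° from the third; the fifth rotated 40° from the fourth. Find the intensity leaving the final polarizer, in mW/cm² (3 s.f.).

I ≈ 1.22 mW/cm²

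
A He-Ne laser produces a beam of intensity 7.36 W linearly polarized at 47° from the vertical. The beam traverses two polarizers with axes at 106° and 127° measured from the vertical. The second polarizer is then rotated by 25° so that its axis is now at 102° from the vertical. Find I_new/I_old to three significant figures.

Before rotation:
I₁ = I₀ cos²(106° − 47°) = I₀ cos²(59°) = 0.2653 I₀.
I₂ = I₁ cos²(127° − 106°) = 0.2653 I₀ · cos²(21°) = 0.2312 I₀.
After rotation:
I₁ = I₀ cos²(106° − 47°) = I₀ cos²(59°) = 0.2653 I₀.
I₂ = I₁ cos²(102° − 106°) = 0.2653 I₀ · cos²(4°) = 0.264 I₀.
Ratio = 0.264 / 0.2312 = 1.142.

I_new/I_old ≈ 1.14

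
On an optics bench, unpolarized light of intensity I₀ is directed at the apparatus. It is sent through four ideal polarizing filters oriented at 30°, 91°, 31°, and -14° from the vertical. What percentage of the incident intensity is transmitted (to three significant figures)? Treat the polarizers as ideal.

Unpolarized light through the first polarizer → I₁ = ½ I₀, now polarized at 30°.
I₂ = I₁ cos²(91° − 30°) = 0.5 I₀ · cos²(61°) = 0.1175 I₀.
I₃ = I₂ cos²(31° − 91°) = 0.1175 I₀ · cos²(60°) = 0.02938 I₀.
I₄ = I₃ cos²(-14° − 31°) = 0.02938 I₀ · cos²(45°) = 0.01469 I₀.
That is 1.469% of the incident intensity.

≈ 1.47%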